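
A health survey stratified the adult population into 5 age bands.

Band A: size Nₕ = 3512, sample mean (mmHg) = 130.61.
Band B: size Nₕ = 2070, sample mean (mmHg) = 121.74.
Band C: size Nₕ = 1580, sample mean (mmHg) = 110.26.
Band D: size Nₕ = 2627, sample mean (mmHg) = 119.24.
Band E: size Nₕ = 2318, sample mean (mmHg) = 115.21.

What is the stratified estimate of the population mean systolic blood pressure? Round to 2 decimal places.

N = 12107; weights Wₕ = Nₕ/N = (0.2901, 0.1710, 0.1305, 0.2170, 0.1915).
x̄_st = Σ Wₕ·x̄ₕ = 0.2901·130.61 + 0.1710·121.74 + 0.1305·110.26 + 0.2170·119.24 + 0.1915·115.21 ≈ 121.0222...
→ 121.02.

121.02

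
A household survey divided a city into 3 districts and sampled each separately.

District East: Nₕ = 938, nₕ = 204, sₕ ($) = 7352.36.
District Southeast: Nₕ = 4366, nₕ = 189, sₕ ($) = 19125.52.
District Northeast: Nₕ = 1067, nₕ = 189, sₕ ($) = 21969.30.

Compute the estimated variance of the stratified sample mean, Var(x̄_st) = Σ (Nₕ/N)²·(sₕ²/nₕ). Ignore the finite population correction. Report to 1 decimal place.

986274.0

N = 6371. Term for each stratum: Wₕ²sₕ²/nₕ.
Var(x̄_st) = 5743.9920 + 908901.7765 + 71628.2372 = 986274.0057 → 986274.0.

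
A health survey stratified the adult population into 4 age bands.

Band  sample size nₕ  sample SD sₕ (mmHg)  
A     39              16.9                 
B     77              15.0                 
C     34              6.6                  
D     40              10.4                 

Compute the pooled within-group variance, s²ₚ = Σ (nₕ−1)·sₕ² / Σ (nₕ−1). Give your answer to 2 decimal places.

180.69

Degrees of freedom: 38 + 76 + 33 + 39 = 186.
Σ(nₕ−1)sₕ² = 38·285.61 + 76·225 + 33·43.56 + 39·108.16 = 33608.9.
s²ₚ = 33608.9 / 186 = 180.6930... → 180.69.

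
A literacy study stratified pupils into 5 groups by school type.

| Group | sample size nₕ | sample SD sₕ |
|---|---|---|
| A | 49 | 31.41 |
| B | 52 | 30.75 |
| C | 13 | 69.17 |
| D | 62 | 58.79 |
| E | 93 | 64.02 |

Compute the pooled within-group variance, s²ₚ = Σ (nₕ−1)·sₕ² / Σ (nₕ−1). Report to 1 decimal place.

Degrees of freedom: 48 + 51 + 12 + 61 + 92 = 264.
Σ(nₕ−1)sₕ² = 48·986.5881 + 51·945.5625 + 12·4784.4889 + 61·3456.2641 + 92·4098.5604 = 740893.45.
s²ₚ = 740893.45 / 264 = 2806.415... → 2806.4.

2806.4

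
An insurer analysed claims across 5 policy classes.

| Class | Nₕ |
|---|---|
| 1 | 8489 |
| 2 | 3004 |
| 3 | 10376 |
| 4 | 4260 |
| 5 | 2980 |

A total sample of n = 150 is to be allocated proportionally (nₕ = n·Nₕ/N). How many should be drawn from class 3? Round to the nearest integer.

Share of class 3 = 10376/29109 = 0.35645.
Allocate 150 × 0.35645 = 53.468... → 53.

53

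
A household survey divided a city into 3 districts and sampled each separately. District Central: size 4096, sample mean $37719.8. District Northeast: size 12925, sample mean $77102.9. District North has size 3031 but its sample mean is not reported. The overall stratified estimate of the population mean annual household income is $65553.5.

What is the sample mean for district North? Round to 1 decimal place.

Σ Nₕx̄ₕ = N·μ, so 3031·x̄_North = 20052·65553.5 − (4096·37719.8 + 12925·77102.9).
= 1314478782 − 1151055283.3 = 163423498.7.
x̄_North = 163423498.7 / 3031 = 53917.354... → 53917.4.

53917.4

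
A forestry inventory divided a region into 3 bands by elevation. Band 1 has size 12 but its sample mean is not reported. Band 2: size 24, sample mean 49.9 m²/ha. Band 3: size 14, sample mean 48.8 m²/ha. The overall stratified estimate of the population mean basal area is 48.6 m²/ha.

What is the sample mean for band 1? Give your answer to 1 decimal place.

45.8

Σ Nₕx̄ₕ = N·μ, so 12·x̄_1 = 50·48.6 − (24·49.9 + 14·48.8).
= 2430 − 1880.8 = 549.2.
x̄_1 = 549.2 / 12 = 45.767... → 45.8.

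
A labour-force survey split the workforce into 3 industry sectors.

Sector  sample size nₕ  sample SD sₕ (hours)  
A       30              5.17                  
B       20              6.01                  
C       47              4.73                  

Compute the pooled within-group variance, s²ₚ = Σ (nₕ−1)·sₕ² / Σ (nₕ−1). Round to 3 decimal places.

26.495

Degrees of freedom: 29 + 19 + 46 = 94.
Σ(nₕ−1)sₕ² = 29·26.7289 + 19·36.1201 + 46·22.3729 = 2490.5734.
s²ₚ = 2490.5734 / 94 = 26.49546... → 26.495.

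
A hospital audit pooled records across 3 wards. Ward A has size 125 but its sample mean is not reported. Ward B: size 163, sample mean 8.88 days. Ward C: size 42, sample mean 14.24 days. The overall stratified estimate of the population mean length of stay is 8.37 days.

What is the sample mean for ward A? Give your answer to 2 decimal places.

N = 125 + 163 + 42 = 330.
Overall total = μ·N = 8.37·330 = 2762.1.
Subtract the known strata: 163·8.88 + 42·14.24 = 2045.52.
Remaining total for ward A: 2762.1 − 2045.52 = 716.58.
Divide by its size: 716.58 / 125 = 5.7326... → 5.73.

5.73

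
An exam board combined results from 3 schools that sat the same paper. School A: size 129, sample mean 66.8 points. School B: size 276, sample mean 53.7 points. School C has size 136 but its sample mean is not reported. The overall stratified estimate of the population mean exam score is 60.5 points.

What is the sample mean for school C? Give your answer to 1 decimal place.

N = 129 + 276 + 136 = 541.
Overall total = μ·N = 60.5·541 = 32730.5.
Subtract the known strata: 129·66.8 + 276·53.7 = 23438.4.
Remaining total for school C: 32730.5 − 23438.4 = 9292.1.
Divide by its size: 9292.1 / 136 = 68.324... → 68.3.

68.3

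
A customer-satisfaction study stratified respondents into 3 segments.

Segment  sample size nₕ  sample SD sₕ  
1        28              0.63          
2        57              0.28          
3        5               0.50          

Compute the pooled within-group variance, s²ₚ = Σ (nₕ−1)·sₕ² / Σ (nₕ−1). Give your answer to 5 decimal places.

0.18513

1: (28−1)·0.63² = 27·0.3969 = 10.7163
2: (57−1)·0.28² = 56·0.0784 = 4.3904
3: (5−1)·0.50² = 4·0.25 = 1
Numerator = 16.1067; denominator = Σ(nₕ−1) = 87.
s²ₚ = 16.1067/87 = 0.1851345... → 0.18513.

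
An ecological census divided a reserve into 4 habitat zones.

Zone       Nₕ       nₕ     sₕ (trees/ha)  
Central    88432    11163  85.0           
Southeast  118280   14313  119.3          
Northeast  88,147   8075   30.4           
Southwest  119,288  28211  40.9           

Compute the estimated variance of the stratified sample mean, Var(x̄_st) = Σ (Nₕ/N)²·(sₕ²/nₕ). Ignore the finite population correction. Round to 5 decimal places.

N = 414147; Wₕ = Nₕ/N.
zone Central: (88432/414147)²·85.0²/11163 = 0.02950984
zone Southeast: (118280/414147)²·119.3²/14313 = 0.08110802
zone Northeast: (88147/414147)²·30.4²/8075 = 0.00518455
zone Southwest: (119288/414147)²·40.9²/28211 = 0.00491941
Sum = 0.12072181 → 0.12072.

0.12072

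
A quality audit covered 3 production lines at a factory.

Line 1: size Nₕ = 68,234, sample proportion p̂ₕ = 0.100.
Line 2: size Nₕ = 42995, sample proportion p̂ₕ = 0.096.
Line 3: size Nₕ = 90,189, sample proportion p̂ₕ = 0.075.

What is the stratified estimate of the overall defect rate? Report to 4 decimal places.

0.0880

N = 68234 + 42995 + 90189 = 201418.
Overall proportion = Σ (Nₕ/N)·p̂ₕ.
Σ Nₕp̂ₕ = 6823.4 + 4127.52 + 6764.175 = 17715.095.
17715.095 / 201418 = 0.087952... → 0.0880.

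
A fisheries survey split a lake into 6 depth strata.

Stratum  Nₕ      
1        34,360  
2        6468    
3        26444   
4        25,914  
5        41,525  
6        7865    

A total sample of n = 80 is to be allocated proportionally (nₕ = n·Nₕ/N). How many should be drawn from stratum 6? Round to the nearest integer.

Share of stratum 6 = 7865/142576 = 0.05516.
Allocate 80 × 0.05516 = 4.413... → 4.

4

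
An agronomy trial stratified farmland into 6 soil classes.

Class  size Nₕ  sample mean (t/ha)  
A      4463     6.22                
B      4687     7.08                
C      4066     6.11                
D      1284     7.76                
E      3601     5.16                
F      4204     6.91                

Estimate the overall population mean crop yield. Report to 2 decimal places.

6.43

N = 4463 + 4687 + 4066 + 1284 + 3601 + 4204 = 22305.
Overall mean = Σ (Nₕ/N)·x̄ₕ — weight by population share, not a simple average.
Σ Nₕx̄ₕ = 4463·6.22 + 4687·7.08 + 4066·6.11 + 1284·7.76 + 3601·5.16 + 4204·6.91 = 27759.86 + 33183.96 + 24843.26 + 9963.84 + 18581.16 + 29049.64 = 143381.72.
Divide by N: 143381.72 / 22305 = 6.4282... → 6.43.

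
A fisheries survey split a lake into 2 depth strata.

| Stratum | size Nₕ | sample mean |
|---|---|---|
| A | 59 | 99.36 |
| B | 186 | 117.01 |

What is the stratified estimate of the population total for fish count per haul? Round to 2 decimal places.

27626.10

A: 59·99.36 = 5862.24
B: 186·117.01 = 21763.86
τ̂ = Σ Nₕx̄ₕ = 27626.10.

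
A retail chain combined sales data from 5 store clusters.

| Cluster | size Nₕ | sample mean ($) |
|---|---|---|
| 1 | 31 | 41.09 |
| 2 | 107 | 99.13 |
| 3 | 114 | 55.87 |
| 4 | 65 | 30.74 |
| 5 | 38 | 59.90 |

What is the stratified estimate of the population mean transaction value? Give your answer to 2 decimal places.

63.45

N = 31 + 107 + 114 + 65 + 38 = 355.
Weight each subgroup mean by Nₕ/N and sum.
Σ Nₕx̄ₕ = 31·41.09 + 107·99.13 + 114·55.87 + 65·30.74 + 38·59.90 = 1273.79 + 10606.91 + 6369.18 + 1998.1 + 2276.2 = 22524.18.
Divide by N: 22524.18 / 355 = 63.4484... → 63.45.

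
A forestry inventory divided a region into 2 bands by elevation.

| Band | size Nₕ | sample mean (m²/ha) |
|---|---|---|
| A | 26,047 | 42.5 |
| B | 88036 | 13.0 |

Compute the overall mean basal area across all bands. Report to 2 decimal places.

19.74

N = 26047 + 88036 = 114083.
Weight each subgroup mean by Nₕ/N and sum.
Σ Nₕx̄ₕ = 26047·42.5 + 88036·13.0 = 1106997.5 + 1144468 = 2251465.5.
Divide by N: 2251465.5 / 114083 = 19.7353... → 19.74.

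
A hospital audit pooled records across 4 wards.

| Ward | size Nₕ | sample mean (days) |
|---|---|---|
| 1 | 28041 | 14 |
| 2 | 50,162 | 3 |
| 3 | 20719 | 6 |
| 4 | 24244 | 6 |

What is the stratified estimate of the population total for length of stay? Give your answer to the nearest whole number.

812838

Population total = Σ Nₕ·x̄ₕ (each stratum's size times its mean).
28041·14 + 50162·3 + 20719·6 + 24244·6 = 392574 + 150486 + 124314 + 145464 = 812838.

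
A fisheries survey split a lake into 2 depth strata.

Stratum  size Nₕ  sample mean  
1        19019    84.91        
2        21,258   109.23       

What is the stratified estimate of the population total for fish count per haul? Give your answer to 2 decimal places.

3936914.63

Population total = Σ Nₕ·x̄ₕ (each stratum's size times its mean).
19019·84.91 + 21258·109.23 = 1614903.29 + 2322011.34 = 3936914.63.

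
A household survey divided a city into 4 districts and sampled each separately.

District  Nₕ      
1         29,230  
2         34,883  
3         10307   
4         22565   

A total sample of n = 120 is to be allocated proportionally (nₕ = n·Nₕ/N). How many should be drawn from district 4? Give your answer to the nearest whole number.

N = 29230 + 34883 + 10307 + 22565 = 96985.
n_4 = 120·22565/96985 = 27.920... → 28.

28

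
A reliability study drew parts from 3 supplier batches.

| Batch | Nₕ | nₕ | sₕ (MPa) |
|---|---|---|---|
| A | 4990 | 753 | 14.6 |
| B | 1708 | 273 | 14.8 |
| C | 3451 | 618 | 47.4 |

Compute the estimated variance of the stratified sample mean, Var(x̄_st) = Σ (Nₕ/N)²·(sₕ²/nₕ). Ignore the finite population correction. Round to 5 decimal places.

N = 10149. Term for each stratum: Wₕ²sₕ²/nₕ.
Var(x̄_st) = 0.06843296 + 0.02272427 + 0.42035055 = 0.51150778 → 0.51151.

0.51151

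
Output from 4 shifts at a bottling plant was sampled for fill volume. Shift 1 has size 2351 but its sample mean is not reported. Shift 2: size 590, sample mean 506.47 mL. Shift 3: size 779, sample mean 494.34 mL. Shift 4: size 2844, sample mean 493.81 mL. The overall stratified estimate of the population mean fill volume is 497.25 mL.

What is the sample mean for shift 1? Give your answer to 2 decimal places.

Σ Nₕx̄ₕ = N·μ, so 2351·x̄_1 = 6564·497.25 − (590·506.47 + 779·494.34 + 2844·493.81).
= 3263949 − 2088303.8 = 1175645.2.
x̄_1 = 1175645.2 / 2351 = 500.0618... → 500.06.

500.06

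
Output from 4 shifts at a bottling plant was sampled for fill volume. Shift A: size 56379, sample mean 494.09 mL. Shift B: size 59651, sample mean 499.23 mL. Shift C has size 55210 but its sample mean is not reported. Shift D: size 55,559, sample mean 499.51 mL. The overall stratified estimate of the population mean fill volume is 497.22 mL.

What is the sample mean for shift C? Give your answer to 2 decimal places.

495.94

Σ Nₕx̄ₕ = N·μ, so 55210·x̄_C = 226799·497.22 − (56379·494.09 + 59651·499.23 + 55559·499.51).
= 112768998.78 − 85388144.93 = 27380853.85.
x̄_C = 27380853.85 / 55210 = 495.9401... → 495.94.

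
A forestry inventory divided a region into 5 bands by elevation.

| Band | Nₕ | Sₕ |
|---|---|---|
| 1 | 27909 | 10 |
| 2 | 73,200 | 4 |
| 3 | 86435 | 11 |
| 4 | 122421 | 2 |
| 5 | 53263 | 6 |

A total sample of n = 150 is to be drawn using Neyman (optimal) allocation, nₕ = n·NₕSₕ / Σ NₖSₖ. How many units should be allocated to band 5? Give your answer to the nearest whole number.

Σ NₕSₕ = 27909·10 + 73200·4 + 86435·11 + 122421·2 + 53263·6 = 2087095.
Share for 5: 319578/2087095 = 0.15312.
n_5 = 150 × 0.15312 = 22.968... → 23.

23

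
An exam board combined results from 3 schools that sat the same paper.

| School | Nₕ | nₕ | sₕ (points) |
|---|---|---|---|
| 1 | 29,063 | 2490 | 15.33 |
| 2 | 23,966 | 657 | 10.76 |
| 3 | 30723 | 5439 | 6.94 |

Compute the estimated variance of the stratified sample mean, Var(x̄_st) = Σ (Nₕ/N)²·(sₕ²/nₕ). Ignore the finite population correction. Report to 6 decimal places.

0.026987

N = 83752. Term for each stratum: Wₕ²sₕ²/nₕ.
Var(x̄_st) = 0.011365158 + 0.014429787 + 0.001191617 = 0.026986562 → 0.026987.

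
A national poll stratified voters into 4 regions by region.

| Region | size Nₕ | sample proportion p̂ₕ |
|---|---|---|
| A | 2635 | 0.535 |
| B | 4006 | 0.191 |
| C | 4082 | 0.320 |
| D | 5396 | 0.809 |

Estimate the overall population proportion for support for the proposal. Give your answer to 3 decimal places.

0.487

N = 2635 + 4006 + 4082 + 5396 = 16119.
Overall proportion = Σ (Nₕ/N)·p̂ₕ.
Σ Nₕp̂ₕ = 1409.725 + 765.146 + 1306.24 + 4365.364 = 7846.475.
7846.475 / 16119 = 0.48678... → 0.487.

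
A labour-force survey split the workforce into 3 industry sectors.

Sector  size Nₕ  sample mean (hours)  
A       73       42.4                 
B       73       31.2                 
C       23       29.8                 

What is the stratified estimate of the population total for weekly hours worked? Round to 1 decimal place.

6058.2

Estimate total by summing Nₕ·x̄ₕ over strata.
73·42.4 + 73·31.2 + 23·29.8 = 3095.2 + 2277.6 + 685.4 = 6058.2.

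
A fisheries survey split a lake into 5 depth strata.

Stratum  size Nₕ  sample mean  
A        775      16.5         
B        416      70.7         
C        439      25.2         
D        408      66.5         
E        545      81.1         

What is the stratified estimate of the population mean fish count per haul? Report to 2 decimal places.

48.24

x̄_st = (Σ Nₕx̄ₕ) / (Σ Nₕ) = (775·16.5 + 416·70.7 + 439·25.2 + 408·66.5 + 545·81.1) / 2583
= 124593 / 2583 = 48.2358... → 48.24.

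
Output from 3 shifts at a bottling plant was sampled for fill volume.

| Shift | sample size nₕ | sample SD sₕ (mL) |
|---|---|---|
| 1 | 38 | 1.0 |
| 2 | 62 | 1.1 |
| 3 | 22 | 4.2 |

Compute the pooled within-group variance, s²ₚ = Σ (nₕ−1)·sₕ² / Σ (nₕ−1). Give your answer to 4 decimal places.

4.0441

1: (38−1)·1.0² = 37·1 = 37
2: (62−1)·1.1² = 61·1.21 = 73.81
3: (22−1)·4.2² = 21·17.64 = 370.44
Numerator = 481.25; denominator = Σ(nₕ−1) = 119.
s²ₚ = 481.25/119 = 4.044118... → 4.0441.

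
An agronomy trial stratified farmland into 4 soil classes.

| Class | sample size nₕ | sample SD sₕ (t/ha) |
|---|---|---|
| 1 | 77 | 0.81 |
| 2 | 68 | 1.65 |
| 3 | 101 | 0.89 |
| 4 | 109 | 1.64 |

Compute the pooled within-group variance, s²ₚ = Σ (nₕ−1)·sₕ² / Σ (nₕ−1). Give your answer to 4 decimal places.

1.7150

Degrees of freedom: 76 + 67 + 100 + 108 = 351.
Σ(nₕ−1)sₕ² = 76·0.6561 + 67·2.7225 + 100·0.7921 + 108·2.6896 = 601.9579.
s²ₚ = 601.9579 / 351 = 1.714980... → 1.7150.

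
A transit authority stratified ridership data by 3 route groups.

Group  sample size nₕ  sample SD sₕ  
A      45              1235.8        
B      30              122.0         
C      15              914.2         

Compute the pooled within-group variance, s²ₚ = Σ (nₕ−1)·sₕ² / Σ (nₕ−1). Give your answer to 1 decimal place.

911829.6

A: (45−1)·1235.8² = 44·1527201.64 = 67196872.16
B: (30−1)·122.0² = 29·14884 = 431636
C: (15−1)·914.2² = 14·835761.64 = 11700662.96
Numerator = 79329171.12; denominator = Σ(nₕ−1) = 87.
s²ₚ = 79329171.12/87 = 911829.553... → 911829.6.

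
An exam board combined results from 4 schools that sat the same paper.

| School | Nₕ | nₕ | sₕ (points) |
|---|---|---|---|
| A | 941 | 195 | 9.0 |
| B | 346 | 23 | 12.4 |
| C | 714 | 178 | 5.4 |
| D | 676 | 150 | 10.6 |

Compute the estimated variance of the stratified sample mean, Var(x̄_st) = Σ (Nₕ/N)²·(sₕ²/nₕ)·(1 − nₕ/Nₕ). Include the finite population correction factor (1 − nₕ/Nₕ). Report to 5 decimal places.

N = 2677; Wₕ = Nₕ/N.
school A: (941/2677)²·9.0²/195·(1 − 195/941) = 0.04068948
school B: (346/2677)²·12.4²/23·(1 − 23/346) = 0.10425512
school C: (714/2677)²·5.4²/178·(1 − 178/714) = 0.00874850
school D: (676/2677)²·10.6²/150·(1 − 150/676) = 0.03716689
Sum = 0.19085999 → 0.19086.

0.19086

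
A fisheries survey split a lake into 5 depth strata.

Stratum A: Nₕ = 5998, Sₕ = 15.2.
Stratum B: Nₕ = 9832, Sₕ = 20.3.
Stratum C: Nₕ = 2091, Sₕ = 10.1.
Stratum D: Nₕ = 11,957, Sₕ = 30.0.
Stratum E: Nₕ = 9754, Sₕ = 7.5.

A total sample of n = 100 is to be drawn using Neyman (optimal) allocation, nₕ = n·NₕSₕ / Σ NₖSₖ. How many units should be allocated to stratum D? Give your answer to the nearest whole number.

A: NₕSₕ = 5998·15.2 = 91169.6
B: NₕSₕ = 9832·20.3 = 199589.6
C: NₕSₕ = 2091·10.1 = 21119.1
D: NₕSₕ = 11957·30.0 = 358710
E: NₕSₕ = 9754·7.5 = 73155
Σ NₕSₕ = 743743.3.
n_D = 100·358710/743743.3 = 48.230... → 48.

48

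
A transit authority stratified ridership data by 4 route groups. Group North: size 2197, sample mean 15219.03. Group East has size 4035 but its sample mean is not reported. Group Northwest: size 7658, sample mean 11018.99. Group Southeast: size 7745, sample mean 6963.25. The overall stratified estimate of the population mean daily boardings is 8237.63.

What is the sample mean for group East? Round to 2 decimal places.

N = 2197 + 4035 + 7658 + 7745 = 21635.
Overall total = μ·N = 8237.63·21635 = 178221125.05.
Subtract the known strata: 2197·15219.03 + 7658·11018.99 + 7745·6963.25 = 171750005.58.
Remaining total for group East: 178221125.05 − 171750005.58 = 6471119.47.
Divide by its size: 6471119.47 / 4035 = 1603.7471... → 1603.75.

1603.75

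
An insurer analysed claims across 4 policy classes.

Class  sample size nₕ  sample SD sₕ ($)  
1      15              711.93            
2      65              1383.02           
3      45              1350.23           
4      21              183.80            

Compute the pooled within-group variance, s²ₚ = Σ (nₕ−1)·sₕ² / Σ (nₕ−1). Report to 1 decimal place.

1481721.4

1: (15−1)·711.93² = 14·506844.3249 = 7095820.5486
2: (65−1)·1383.02² = 64·1912744.3204 = 122415636.5056
3: (45−1)·1350.23² = 44·1823121.0529 = 80217326.3276
4: (21−1)·183.80² = 20·33782.44 = 675648.8
Numerator = 210404432.1818; denominator = Σ(nₕ−1) = 142.
s²ₚ = 210404432.1818/142 = 1481721.353... → 1481721.4.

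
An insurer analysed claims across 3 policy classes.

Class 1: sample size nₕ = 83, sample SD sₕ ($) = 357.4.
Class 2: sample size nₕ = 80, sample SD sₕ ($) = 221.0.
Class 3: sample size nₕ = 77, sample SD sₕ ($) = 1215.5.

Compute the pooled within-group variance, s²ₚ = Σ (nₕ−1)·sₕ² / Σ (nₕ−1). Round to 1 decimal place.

1: (83−1)·357.4² = 82·127734.76 = 10474250.32
2: (80−1)·221.0² = 79·48841 = 3858439
3: (77−1)·1215.5² = 76·1477440.25 = 112285459
Numerator = 126618148.32; denominator = Σ(nₕ−1) = 237.
s²ₚ = 126618148.32/237 = 534253.790... → 534253.8.

534253.8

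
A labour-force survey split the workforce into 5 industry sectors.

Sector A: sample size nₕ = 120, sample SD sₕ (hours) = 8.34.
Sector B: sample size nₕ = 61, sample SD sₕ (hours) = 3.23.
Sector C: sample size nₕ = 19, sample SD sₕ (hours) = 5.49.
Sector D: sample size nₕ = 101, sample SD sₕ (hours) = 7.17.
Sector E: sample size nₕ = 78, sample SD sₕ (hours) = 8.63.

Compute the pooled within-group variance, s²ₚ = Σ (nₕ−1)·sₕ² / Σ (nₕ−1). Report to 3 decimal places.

54.335

Degrees of freedom: 119 + 60 + 18 + 100 + 77 = 374.
Σ(nₕ−1)sₕ² = 119·69.5556 + 60·10.4329 + 18·30.1401 + 100·51.4089 + 77·74.4769 = 20321.2235.
s²ₚ = 20321.2235 / 374 = 54.33482... → 54.335.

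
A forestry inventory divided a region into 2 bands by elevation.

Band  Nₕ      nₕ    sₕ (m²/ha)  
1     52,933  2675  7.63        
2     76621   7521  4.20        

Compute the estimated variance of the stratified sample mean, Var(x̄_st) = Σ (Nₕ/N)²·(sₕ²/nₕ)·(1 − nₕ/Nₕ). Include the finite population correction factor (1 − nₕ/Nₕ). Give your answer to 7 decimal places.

0.0041893

N = 129554. Term for each stratum: Wₕ²sₕ²/nₕ·(1−nₕ/Nₕ).
Var(x̄_st) = 0.0034494936 + 0.0007398560 = 0.0041893496 → 0.0041893.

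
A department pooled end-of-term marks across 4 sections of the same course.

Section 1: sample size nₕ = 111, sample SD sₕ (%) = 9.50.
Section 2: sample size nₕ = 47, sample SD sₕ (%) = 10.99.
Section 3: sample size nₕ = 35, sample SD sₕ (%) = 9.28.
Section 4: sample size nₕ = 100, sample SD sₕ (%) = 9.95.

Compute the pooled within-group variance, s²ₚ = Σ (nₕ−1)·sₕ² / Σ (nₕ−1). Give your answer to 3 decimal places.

1: (111−1)·9.50² = 110·90.25 = 9927.5
2: (47−1)·10.99² = 46·120.7801 = 5555.8846
3: (35−1)·9.28² = 34·86.1184 = 2928.0256
4: (100−1)·9.95² = 99·99.0025 = 9801.2475
Numerator = 28212.6577; denominator = Σ(nₕ−1) = 289.
s²ₚ = 28212.6577/289 = 97.62165... → 97.622.

97.622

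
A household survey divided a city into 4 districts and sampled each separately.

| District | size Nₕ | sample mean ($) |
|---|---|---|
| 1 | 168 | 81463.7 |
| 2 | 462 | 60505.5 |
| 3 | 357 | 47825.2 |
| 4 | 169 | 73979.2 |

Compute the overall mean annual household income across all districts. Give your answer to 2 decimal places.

N = 1156; weights Wₕ = Nₕ/N = (0.1453, 0.3997, 0.3088, 0.1462).
x̄_st = Σ Wₕ·x̄ₕ = 0.1453·81463.7 + 0.3997·60505.5 + 0.3088·47825.2 + 0.1462·73979.2 ≈ 61605.1244...
→ 61605.12.

61605.12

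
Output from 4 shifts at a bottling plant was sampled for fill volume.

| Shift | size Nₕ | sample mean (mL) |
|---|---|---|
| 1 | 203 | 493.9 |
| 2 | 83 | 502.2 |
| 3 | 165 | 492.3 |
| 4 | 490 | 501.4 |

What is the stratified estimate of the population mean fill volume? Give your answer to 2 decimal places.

N = 203 + 83 + 165 + 490 = 941.
Overall mean = Σ (Nₕ/N)·x̄ₕ — weight by population share, not a simple average.
Σ Nₕx̄ₕ = 203·493.9 + 83·502.2 + 165·492.3 + 490·501.4 = 100261.7 + 41682.6 + 81229.5 + 245686 = 468859.8.
Divide by N: 468859.8 / 941 = 498.2570... → 498.26.

498.26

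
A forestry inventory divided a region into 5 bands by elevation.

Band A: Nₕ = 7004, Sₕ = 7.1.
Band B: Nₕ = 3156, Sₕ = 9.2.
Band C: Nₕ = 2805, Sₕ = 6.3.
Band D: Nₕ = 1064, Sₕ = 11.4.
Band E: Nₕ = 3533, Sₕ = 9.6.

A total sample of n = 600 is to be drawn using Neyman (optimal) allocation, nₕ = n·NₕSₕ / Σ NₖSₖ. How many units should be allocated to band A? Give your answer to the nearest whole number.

A: NₕSₕ = 7004·7.1 = 49728.4
B: NₕSₕ = 3156·9.2 = 29035.2
C: NₕSₕ = 2805·6.3 = 17671.5
D: NₕSₕ = 1064·11.4 = 12129.6
E: NₕSₕ = 3533·9.6 = 33916.8
Σ NₕSₕ = 142481.5.
n_A = 600·49728.4/142481.5 = 209.410... → 209.

209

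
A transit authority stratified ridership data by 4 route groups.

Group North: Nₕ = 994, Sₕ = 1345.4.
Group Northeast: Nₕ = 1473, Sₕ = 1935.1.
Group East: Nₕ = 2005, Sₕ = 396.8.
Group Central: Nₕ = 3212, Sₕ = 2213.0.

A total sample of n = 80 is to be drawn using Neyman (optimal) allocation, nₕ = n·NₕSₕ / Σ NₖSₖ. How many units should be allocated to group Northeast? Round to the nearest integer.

Σ NₕSₕ = 994·1345.4 + 1473·1935.1 + 2005·396.8 + 3212·2213.0 = 12091469.9.
Share for Northeast: 2850402.3/12091469.9 = 0.23574.
n_Northeast = 80 × 0.23574 = 18.859... → 19.

19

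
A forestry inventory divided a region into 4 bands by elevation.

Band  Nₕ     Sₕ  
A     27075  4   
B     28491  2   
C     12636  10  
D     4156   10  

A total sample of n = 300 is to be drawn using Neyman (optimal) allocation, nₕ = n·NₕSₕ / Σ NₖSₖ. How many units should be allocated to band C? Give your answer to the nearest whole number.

114

A: NₕSₕ = 27075·4 = 108300
B: NₕSₕ = 28491·2 = 56982
C: NₕSₕ = 12636·10 = 126360
D: NₕSₕ = 4156·10 = 41560
Σ NₕSₕ = 333202.
n_C = 300·126360/333202 = 113.769... → 114.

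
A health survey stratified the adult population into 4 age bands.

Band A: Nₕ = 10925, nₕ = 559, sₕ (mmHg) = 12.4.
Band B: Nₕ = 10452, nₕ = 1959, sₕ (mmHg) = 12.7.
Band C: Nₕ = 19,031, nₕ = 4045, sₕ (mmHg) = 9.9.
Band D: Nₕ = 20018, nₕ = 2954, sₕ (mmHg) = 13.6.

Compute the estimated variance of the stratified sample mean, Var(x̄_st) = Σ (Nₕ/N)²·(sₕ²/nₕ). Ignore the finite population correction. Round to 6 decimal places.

0.020730

N = 60426. Term for each stratum: Wₕ²sₕ²/nₕ.
Var(x̄_st) = 0.008991388 + 0.002463339 + 0.002403407 + 0.006871650 = 0.020729784 → 0.020730.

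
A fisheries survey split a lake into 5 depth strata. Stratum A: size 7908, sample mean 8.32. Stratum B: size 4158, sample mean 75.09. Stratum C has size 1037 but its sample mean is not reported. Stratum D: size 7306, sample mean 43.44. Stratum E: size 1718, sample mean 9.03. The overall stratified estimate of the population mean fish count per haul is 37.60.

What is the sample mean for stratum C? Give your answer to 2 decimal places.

116.75

Σ Nₕx̄ₕ = N·μ, so 1037·x̄_C = 22127·37.60 − (7908·8.32 + 4158·75.09 + 7306·43.44 + 1718·9.03).
= 831975.2 − 710904.96 = 121070.24.
x̄_C = 121070.24 / 1037 = 116.7505... → 116.75.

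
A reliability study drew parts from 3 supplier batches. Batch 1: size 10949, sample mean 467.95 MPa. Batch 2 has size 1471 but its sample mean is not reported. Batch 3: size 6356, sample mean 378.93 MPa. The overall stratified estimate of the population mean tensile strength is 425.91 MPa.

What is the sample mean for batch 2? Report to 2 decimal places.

315.99

Σ Nₕx̄ₕ = N·μ, so 1471·x̄_2 = 18776·425.91 − (10949·467.95 + 6356·378.93).
= 7996886.16 − 7532063.63 = 464822.53.
x̄_2 = 464822.53 / 1471 = 315.9908... → 315.99.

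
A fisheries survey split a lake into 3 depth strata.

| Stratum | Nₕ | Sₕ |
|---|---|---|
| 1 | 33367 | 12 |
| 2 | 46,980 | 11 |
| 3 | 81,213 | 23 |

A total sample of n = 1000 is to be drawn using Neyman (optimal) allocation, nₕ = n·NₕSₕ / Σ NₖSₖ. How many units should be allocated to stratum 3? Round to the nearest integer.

671

1: NₕSₕ = 33367·12 = 400404
2: NₕSₕ = 46980·11 = 516780
3: NₕSₕ = 81213·23 = 1867899
Σ NₕSₕ = 2785083.
n_3 = 1000·1867899/2785083 = 670.680... → 671.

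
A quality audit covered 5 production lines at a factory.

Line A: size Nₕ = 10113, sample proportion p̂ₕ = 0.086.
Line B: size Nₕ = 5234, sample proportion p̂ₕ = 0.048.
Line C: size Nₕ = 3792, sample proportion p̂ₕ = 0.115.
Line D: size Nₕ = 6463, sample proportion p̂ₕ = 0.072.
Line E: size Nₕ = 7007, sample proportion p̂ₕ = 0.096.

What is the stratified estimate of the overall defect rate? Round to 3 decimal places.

Wₕ = Nₕ/N with N = 32609: 0.3101, 0.1605, 0.1163, 0.1982, 0.2149.
p̂_st = 0.3101·0.086 + 0.1605·0.048 + 0.1163·0.115 + 0.1982·0.072 + 0.2149·0.096 ≈ 0.08265... → 0.083.

0.083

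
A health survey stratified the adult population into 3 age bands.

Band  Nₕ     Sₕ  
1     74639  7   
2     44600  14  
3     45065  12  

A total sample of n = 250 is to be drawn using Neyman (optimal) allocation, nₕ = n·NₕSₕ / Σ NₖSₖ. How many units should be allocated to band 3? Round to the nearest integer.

80

1: NₕSₕ = 74639·7 = 522473
2: NₕSₕ = 44600·14 = 624400
3: NₕSₕ = 45065·12 = 540780
Σ NₕSₕ = 1687653.
n_3 = 250·540780/1687653 = 80.108... → 80.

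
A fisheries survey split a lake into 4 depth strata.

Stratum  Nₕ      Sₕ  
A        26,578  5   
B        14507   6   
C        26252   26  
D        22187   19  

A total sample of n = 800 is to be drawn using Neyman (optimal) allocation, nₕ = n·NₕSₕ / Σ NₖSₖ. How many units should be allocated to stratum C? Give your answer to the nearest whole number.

Σ NₕSₕ = 26578·5 + 14507·6 + 26252·26 + 22187·19 = 1324037.
Share for C: 682552/1324037 = 0.51551.
n_C = 800 × 0.51551 = 412.407... → 412.

412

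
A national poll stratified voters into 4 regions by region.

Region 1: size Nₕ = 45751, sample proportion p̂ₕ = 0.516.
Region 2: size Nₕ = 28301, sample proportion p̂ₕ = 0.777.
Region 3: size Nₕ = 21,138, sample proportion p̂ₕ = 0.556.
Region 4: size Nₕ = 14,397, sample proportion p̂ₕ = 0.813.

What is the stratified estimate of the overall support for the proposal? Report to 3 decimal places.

N = 45751 + 28301 + 21138 + 14397 = 109587.
Overall proportion = Σ (Nₕ/N)·p̂ₕ.
Σ Nₕp̂ₕ = 23607.516 + 21989.877 + 11752.728 + 11704.761 = 69054.882.
69054.882 / 109587 = 0.63014... → 0.630.

0.630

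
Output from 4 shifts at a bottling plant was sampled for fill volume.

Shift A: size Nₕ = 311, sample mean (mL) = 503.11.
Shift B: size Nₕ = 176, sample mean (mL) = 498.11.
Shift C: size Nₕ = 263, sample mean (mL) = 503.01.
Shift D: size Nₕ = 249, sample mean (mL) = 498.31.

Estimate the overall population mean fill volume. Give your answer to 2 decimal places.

501.01

x̄_st = (Σ Nₕx̄ₕ) / (Σ Nₕ) = (311·503.11 + 176·498.11 + 263·503.01 + 249·498.31) / 999
= 500505.39 / 999 = 501.0064... → 501.01.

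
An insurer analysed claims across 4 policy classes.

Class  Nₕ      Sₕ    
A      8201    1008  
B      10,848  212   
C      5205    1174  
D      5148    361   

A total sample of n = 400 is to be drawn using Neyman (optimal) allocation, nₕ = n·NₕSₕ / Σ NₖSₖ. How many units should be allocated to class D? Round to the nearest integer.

Σ NₕSₕ = 8201·1008 + 10848·212 + 5205·1174 + 5148·361 = 18535482.
Share for D: 1858428/18535482 = 0.10026.
n_D = 400 × 0.10026 = 40.105... → 40.

40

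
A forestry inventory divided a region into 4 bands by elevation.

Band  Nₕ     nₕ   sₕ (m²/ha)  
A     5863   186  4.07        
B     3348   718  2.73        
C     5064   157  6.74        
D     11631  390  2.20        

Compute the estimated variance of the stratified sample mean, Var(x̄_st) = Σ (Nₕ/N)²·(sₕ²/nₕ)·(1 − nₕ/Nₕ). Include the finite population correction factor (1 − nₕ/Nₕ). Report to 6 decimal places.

0.017684

N = 25906; Wₕ = Nₕ/N.
band A: (5863/25906)²·4.07²/186·(1 − 186/5863) = 0.004416863
band B: (3348/25906)²·2.73²/718·(1 − 718/3348) = 0.000136189
band C: (5064/25906)²·6.74²/157·(1 − 157/5064) = 0.010713446
band D: (11631/25906)²·2.20²/390·(1 − 390/11631) = 0.002417698
Sum = 0.017684196 → 0.017684.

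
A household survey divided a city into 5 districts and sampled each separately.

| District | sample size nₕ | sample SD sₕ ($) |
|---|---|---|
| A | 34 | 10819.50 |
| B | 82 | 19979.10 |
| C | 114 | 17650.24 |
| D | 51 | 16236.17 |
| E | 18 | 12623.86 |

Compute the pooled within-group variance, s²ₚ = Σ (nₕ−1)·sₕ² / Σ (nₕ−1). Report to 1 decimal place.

296898515.3

Degrees of freedom: 33 + 81 + 113 + 50 + 17 = 294.
Σ(nₕ−1)sₕ² = 33·117061580.25 + 81·399164436.81 + 113·311530972.0576 + 50·263613216.2689 + 17·159361841.2996 = 87288163487.907.
s²ₚ = 87288163487.907 / 294 = 296898515.265... → 296898515.3.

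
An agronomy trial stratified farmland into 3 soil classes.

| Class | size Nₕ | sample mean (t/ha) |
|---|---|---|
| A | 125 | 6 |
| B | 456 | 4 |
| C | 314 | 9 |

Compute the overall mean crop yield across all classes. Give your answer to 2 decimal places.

x̄_st = (Σ Nₕx̄ₕ) / (Σ Nₕ) = (125·6 + 456·4 + 314·9) / 895
= 5400 / 895 = 6.0335... → 6.03.

6.03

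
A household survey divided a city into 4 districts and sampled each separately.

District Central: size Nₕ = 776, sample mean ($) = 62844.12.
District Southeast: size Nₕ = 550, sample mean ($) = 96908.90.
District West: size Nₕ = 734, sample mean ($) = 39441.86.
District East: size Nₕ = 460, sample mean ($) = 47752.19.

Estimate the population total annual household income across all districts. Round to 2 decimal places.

Population total = Σ Nₕ·x̄ₕ (each stratum's size times its mean).
776·62844.12 + 550·96908.90 + 734·39441.86 + 460·47752.19 = 48767037.12 + 53299895 + 28950325.24 + 21966007.4 = 152983264.76.

152983264.76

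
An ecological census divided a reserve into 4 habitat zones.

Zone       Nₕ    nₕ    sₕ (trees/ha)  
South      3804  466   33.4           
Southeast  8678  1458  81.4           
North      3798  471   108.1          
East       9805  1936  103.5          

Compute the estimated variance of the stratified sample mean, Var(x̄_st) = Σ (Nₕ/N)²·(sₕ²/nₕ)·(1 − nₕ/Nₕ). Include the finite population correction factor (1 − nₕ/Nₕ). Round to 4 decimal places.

1.5513

N = 26085. Term for each stratum: Wₕ²sₕ²/nₕ·(1−nₕ/Nₕ).
Var(x̄_st) = 0.0446737 + 0.4184720 + 0.4607407 + 0.6274235 = 1.5513100 → 1.5513.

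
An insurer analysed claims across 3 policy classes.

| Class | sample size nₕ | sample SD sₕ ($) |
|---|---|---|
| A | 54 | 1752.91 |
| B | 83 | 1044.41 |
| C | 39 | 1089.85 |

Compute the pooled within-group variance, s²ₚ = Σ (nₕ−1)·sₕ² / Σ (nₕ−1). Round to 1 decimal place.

Degrees of freedom: 53 + 82 + 38 = 173.
Σ(nₕ−1)sₕ² = 53·3072693.4681 + 82·1090792.2481 + 38·1187773.0225 = 297433093.0085.
s²ₚ = 297433093.0085 / 173 = 1719266.434... → 1719266.4.

1719266.4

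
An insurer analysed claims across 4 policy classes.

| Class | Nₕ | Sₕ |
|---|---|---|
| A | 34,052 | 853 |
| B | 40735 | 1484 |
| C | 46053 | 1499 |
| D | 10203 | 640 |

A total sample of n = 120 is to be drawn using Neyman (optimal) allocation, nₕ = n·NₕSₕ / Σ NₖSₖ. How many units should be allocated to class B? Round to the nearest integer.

Σ NₕSₕ = 34052·853 + 40735·1484 + 46053·1499 + 10203·640 = 165060463.
Share for B: 60450740/165060463 = 0.36623.
n_B = 120 × 0.36623 = 43.948... → 44.

44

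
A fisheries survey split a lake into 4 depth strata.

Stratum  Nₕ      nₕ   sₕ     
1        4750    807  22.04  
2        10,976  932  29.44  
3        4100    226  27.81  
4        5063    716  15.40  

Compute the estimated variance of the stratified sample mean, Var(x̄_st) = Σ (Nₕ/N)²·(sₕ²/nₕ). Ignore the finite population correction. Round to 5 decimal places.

0.30935

N = 24889. Term for each stratum: Wₕ²sₕ²/nₕ.
Var(x̄_st) = 0.02192411 + 0.18085603 + 0.09286378 + 0.01370659 = 0.30935051 → 0.30935.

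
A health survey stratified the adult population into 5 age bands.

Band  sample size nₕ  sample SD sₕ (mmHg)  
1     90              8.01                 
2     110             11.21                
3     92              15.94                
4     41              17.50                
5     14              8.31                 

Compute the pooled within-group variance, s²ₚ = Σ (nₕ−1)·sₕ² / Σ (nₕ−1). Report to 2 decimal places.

Degrees of freedom: 89 + 109 + 91 + 40 + 13 = 342.
Σ(nₕ−1)sₕ² = 89·64.1601 + 109·125.6641 + 91·254.0836 + 40·306.25 + 13·69.0561 = 55676.9727.
s²ₚ = 55676.9727 / 342 = 162.7982... → 162.80.

162.80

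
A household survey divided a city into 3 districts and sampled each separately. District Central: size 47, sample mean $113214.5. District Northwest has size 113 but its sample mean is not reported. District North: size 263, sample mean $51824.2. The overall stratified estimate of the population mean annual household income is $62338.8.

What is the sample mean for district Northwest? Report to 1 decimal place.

Σ Nₕx̄ₕ = N·μ, so 113·x̄_Northwest = 423·62338.8 − (47·113214.5 + 263·51824.2).
= 26369312.4 − 18950846.1 = 7418466.3.
x̄_Northwest = 7418466.3 / 113 = 65650.144... → 65650.1.

65650.1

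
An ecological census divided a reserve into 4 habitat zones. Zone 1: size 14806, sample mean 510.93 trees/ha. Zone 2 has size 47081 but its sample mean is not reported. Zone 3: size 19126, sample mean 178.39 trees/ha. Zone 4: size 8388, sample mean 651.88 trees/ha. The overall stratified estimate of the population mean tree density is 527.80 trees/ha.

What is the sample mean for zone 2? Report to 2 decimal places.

652.94

Σ Nₕx̄ₕ = N·μ, so 47081·x̄_2 = 89401·527.80 − (14806·510.93 + 19126·178.39 + 8388·651.88).
= 47185847.8 − 16444686.16 = 30741161.64.
x̄_2 = 30741161.64 / 47081 = 652.9420... → 652.94.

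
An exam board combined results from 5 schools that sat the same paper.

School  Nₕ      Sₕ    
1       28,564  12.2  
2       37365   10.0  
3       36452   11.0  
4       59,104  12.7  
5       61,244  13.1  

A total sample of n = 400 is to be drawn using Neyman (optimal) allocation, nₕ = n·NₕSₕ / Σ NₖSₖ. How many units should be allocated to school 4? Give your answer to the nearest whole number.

112

1: NₕSₕ = 28564·12.2 = 348480.8
2: NₕSₕ = 37365·10.0 = 373650
3: NₕSₕ = 36452·11.0 = 400972
4: NₕSₕ = 59104·12.7 = 750620.8
5: NₕSₕ = 61244·13.1 = 802296.4
Σ NₕSₕ = 2676020.
n_4 = 400·750620.8/2676020 = 112.200... → 112.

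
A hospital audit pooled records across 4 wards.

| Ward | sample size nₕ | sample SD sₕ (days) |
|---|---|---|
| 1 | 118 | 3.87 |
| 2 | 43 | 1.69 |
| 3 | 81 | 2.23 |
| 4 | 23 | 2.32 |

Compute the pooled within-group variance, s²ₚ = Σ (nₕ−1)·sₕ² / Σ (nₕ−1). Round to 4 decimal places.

9.1513

Degrees of freedom: 117 + 42 + 80 + 22 = 261.
Σ(nₕ−1)sₕ² = 117·14.9769 + 42·2.8561 + 80·4.9729 + 22·5.3824 = 2388.4983.
s²ₚ = 2388.4983 / 261 = 9.151334... → 9.1513.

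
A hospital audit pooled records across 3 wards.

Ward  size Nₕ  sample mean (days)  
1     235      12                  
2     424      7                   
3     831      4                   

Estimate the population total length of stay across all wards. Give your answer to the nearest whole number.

9112

1: 235·12 = 2820
2: 424·7 = 2968
3: 831·4 = 3324
τ̂ = Σ Nₕx̄ₕ = 9112.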